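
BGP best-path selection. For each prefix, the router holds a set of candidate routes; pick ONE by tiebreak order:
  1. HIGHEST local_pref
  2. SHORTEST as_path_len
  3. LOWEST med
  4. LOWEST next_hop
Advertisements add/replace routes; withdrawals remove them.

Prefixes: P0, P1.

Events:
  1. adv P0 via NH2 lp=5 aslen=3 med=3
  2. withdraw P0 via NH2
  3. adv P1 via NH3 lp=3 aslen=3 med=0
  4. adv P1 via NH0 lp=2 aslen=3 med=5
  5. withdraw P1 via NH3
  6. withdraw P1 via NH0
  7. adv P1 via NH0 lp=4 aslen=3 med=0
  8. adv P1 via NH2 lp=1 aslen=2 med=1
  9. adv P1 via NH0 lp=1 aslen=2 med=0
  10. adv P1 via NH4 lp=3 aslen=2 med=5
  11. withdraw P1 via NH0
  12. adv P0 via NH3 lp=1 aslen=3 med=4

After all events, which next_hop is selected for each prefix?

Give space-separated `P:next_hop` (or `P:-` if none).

Answer: P0:NH3 P1:NH4

Derivation:
Op 1: best P0=NH2 P1=-
Op 2: best P0=- P1=-
Op 3: best P0=- P1=NH3
Op 4: best P0=- P1=NH3
Op 5: best P0=- P1=NH0
Op 6: best P0=- P1=-
Op 7: best P0=- P1=NH0
Op 8: best P0=- P1=NH0
Op 9: best P0=- P1=NH0
Op 10: best P0=- P1=NH4
Op 11: best P0=- P1=NH4
Op 12: best P0=NH3 P1=NH4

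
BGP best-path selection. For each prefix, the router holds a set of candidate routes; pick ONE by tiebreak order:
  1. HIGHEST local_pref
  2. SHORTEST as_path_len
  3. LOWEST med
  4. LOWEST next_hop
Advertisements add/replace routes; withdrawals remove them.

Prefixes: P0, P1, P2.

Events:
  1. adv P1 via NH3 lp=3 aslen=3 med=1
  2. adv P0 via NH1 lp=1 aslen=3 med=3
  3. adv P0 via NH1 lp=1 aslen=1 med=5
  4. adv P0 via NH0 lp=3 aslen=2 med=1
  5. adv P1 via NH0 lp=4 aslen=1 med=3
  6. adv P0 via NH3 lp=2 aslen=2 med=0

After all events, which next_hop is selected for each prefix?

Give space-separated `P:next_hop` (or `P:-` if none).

Answer: P0:NH0 P1:NH0 P2:-

Derivation:
Op 1: best P0=- P1=NH3 P2=-
Op 2: best P0=NH1 P1=NH3 P2=-
Op 3: best P0=NH1 P1=NH3 P2=-
Op 4: best P0=NH0 P1=NH3 P2=-
Op 5: best P0=NH0 P1=NH0 P2=-
Op 6: best P0=NH0 P1=NH0 P2=-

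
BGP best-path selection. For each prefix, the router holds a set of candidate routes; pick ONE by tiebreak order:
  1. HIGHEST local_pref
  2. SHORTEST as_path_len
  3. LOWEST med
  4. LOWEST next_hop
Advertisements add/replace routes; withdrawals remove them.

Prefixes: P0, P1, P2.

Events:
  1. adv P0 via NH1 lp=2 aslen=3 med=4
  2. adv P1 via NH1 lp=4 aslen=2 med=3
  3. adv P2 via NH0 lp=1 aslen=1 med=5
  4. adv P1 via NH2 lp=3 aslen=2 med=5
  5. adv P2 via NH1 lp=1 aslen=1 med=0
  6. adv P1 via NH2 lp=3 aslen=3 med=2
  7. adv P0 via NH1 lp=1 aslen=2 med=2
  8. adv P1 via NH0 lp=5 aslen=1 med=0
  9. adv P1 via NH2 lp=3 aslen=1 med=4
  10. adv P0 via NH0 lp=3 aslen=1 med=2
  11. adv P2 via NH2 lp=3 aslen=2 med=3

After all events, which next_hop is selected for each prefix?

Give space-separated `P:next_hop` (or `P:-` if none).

Answer: P0:NH0 P1:NH0 P2:NH2

Derivation:
Op 1: best P0=NH1 P1=- P2=-
Op 2: best P0=NH1 P1=NH1 P2=-
Op 3: best P0=NH1 P1=NH1 P2=NH0
Op 4: best P0=NH1 P1=NH1 P2=NH0
Op 5: best P0=NH1 P1=NH1 P2=NH1
Op 6: best P0=NH1 P1=NH1 P2=NH1
Op 7: best P0=NH1 P1=NH1 P2=NH1
Op 8: best P0=NH1 P1=NH0 P2=NH1
Op 9: best P0=NH1 P1=NH0 P2=NH1
Op 10: best P0=NH0 P1=NH0 P2=NH1
Op 11: best P0=NH0 P1=NH0 P2=NH2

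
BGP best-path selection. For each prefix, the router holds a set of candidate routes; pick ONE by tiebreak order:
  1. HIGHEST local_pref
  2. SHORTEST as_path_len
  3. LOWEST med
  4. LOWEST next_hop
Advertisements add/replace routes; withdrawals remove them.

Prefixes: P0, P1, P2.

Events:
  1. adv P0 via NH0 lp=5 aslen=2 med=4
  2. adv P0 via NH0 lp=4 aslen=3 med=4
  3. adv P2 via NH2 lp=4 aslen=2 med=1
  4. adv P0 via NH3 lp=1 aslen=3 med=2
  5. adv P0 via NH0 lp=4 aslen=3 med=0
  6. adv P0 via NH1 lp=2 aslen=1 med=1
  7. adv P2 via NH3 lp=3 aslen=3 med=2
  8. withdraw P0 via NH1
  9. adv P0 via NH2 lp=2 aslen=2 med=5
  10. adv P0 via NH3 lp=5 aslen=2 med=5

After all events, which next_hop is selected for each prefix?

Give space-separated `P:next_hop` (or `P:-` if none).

Answer: P0:NH3 P1:- P2:NH2

Derivation:
Op 1: best P0=NH0 P1=- P2=-
Op 2: best P0=NH0 P1=- P2=-
Op 3: best P0=NH0 P1=- P2=NH2
Op 4: best P0=NH0 P1=- P2=NH2
Op 5: best P0=NH0 P1=- P2=NH2
Op 6: best P0=NH0 P1=- P2=NH2
Op 7: best P0=NH0 P1=- P2=NH2
Op 8: best P0=NH0 P1=- P2=NH2
Op 9: best P0=NH0 P1=- P2=NH2
Op 10: best P0=NH3 P1=- P2=NH2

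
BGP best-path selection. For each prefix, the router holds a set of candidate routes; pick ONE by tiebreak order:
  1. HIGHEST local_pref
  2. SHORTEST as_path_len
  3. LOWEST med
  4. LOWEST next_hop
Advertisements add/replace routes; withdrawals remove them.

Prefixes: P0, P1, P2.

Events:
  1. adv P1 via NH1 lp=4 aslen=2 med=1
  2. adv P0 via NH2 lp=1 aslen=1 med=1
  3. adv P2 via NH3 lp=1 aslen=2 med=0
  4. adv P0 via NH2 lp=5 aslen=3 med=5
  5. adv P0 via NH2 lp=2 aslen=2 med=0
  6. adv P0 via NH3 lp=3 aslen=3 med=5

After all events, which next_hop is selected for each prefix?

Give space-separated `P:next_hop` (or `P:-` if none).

Answer: P0:NH3 P1:NH1 P2:NH3

Derivation:
Op 1: best P0=- P1=NH1 P2=-
Op 2: best P0=NH2 P1=NH1 P2=-
Op 3: best P0=NH2 P1=NH1 P2=NH3
Op 4: best P0=NH2 P1=NH1 P2=NH3
Op 5: best P0=NH2 P1=NH1 P2=NH3
Op 6: best P0=NH3 P1=NH1 P2=NH3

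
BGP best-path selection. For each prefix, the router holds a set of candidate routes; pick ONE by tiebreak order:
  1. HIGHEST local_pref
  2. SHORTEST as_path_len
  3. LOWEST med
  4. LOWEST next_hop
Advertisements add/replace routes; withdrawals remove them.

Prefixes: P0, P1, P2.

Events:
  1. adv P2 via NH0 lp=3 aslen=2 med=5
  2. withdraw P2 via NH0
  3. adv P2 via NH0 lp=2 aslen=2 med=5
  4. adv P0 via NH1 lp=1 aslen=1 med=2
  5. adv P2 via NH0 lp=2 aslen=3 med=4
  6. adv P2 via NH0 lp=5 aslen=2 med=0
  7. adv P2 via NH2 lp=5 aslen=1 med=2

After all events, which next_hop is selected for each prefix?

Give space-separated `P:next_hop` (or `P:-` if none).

Answer: P0:NH1 P1:- P2:NH2

Derivation:
Op 1: best P0=- P1=- P2=NH0
Op 2: best P0=- P1=- P2=-
Op 3: best P0=- P1=- P2=NH0
Op 4: best P0=NH1 P1=- P2=NH0
Op 5: best P0=NH1 P1=- P2=NH0
Op 6: best P0=NH1 P1=- P2=NH0
Op 7: best P0=NH1 P1=- P2=NH2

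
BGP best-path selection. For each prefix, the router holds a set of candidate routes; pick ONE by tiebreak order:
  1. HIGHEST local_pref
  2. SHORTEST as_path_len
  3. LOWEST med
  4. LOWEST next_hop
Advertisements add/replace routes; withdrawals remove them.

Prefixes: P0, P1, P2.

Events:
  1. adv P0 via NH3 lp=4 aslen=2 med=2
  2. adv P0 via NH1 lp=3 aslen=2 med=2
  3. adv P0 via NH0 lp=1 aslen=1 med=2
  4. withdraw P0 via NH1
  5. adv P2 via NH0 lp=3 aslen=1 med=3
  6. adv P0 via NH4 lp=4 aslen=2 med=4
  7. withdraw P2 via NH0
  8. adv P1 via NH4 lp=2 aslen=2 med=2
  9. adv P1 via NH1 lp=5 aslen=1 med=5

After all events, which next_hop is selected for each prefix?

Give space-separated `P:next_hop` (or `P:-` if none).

Op 1: best P0=NH3 P1=- P2=-
Op 2: best P0=NH3 P1=- P2=-
Op 3: best P0=NH3 P1=- P2=-
Op 4: best P0=NH3 P1=- P2=-
Op 5: best P0=NH3 P1=- P2=NH0
Op 6: best P0=NH3 P1=- P2=NH0
Op 7: best P0=NH3 P1=- P2=-
Op 8: best P0=NH3 P1=NH4 P2=-
Op 9: best P0=NH3 P1=NH1 P2=-

Answer: P0:NH3 P1:NH1 P2:-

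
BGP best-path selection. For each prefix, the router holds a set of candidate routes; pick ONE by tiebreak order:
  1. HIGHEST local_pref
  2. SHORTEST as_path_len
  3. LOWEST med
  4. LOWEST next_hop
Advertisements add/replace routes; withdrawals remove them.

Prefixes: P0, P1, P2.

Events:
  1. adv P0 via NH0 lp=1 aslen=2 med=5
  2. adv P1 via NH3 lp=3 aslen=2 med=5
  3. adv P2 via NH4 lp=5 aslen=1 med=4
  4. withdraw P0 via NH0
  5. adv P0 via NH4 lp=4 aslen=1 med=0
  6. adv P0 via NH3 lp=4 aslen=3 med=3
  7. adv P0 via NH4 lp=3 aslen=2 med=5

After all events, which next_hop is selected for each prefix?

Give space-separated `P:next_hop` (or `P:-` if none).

Answer: P0:NH3 P1:NH3 P2:NH4

Derivation:
Op 1: best P0=NH0 P1=- P2=-
Op 2: best P0=NH0 P1=NH3 P2=-
Op 3: best P0=NH0 P1=NH3 P2=NH4
Op 4: best P0=- P1=NH3 P2=NH4
Op 5: best P0=NH4 P1=NH3 P2=NH4
Op 6: best P0=NH4 P1=NH3 P2=NH4
Op 7: best P0=NH3 P1=NH3 P2=NH4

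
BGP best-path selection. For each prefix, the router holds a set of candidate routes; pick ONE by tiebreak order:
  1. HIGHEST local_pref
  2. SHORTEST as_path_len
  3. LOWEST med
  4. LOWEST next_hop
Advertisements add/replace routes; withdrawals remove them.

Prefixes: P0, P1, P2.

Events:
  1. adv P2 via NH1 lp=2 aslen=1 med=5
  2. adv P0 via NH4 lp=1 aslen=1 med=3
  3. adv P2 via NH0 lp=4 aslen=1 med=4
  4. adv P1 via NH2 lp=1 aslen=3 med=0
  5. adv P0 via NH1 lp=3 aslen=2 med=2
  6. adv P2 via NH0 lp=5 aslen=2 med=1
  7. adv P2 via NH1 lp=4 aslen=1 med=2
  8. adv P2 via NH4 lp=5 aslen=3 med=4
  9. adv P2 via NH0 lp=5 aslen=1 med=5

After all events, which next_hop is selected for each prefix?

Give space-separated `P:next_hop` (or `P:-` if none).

Op 1: best P0=- P1=- P2=NH1
Op 2: best P0=NH4 P1=- P2=NH1
Op 3: best P0=NH4 P1=- P2=NH0
Op 4: best P0=NH4 P1=NH2 P2=NH0
Op 5: best P0=NH1 P1=NH2 P2=NH0
Op 6: best P0=NH1 P1=NH2 P2=NH0
Op 7: best P0=NH1 P1=NH2 P2=NH0
Op 8: best P0=NH1 P1=NH2 P2=NH0
Op 9: best P0=NH1 P1=NH2 P2=NH0

Answer: P0:NH1 P1:NH2 P2:NH0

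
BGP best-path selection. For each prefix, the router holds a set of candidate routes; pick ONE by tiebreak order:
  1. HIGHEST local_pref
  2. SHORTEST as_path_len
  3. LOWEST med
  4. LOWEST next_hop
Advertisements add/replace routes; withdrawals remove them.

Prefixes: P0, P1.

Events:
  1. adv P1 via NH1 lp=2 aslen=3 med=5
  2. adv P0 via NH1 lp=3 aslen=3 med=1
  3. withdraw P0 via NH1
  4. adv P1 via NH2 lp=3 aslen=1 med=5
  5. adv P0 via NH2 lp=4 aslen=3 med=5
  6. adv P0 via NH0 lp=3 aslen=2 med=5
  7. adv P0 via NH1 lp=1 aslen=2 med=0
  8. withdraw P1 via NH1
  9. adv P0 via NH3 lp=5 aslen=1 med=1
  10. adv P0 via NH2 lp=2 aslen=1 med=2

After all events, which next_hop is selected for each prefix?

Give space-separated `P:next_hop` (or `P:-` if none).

Op 1: best P0=- P1=NH1
Op 2: best P0=NH1 P1=NH1
Op 3: best P0=- P1=NH1
Op 4: best P0=- P1=NH2
Op 5: best P0=NH2 P1=NH2
Op 6: best P0=NH2 P1=NH2
Op 7: best P0=NH2 P1=NH2
Op 8: best P0=NH2 P1=NH2
Op 9: best P0=NH3 P1=NH2
Op 10: best P0=NH3 P1=NH2

Answer: P0:NH3 P1:NH2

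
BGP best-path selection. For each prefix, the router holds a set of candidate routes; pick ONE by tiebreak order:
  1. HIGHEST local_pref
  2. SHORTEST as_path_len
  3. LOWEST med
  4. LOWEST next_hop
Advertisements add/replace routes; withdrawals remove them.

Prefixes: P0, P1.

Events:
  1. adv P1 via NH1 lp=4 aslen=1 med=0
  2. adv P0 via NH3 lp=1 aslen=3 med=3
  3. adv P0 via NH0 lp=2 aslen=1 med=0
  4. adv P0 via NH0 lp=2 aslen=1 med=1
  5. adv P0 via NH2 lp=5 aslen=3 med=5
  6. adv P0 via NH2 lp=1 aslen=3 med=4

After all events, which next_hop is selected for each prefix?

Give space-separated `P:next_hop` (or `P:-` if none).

Answer: P0:NH0 P1:NH1

Derivation:
Op 1: best P0=- P1=NH1
Op 2: best P0=NH3 P1=NH1
Op 3: best P0=NH0 P1=NH1
Op 4: best P0=NH0 P1=NH1
Op 5: best P0=NH2 P1=NH1
Op 6: best P0=NH0 P1=NH1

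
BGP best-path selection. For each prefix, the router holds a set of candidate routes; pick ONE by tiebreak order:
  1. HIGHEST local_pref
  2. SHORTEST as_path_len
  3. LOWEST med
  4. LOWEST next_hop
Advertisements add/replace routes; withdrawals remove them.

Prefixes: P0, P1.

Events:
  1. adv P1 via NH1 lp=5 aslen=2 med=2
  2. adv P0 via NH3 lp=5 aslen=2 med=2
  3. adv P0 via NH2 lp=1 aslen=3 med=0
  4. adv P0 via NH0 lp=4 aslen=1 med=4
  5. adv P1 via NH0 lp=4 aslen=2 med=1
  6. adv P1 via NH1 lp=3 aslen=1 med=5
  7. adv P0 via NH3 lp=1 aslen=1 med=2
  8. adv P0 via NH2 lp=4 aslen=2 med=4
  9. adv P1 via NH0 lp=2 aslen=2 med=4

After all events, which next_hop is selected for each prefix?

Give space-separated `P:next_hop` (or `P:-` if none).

Answer: P0:NH0 P1:NH1

Derivation:
Op 1: best P0=- P1=NH1
Op 2: best P0=NH3 P1=NH1
Op 3: best P0=NH3 P1=NH1
Op 4: best P0=NH3 P1=NH1
Op 5: best P0=NH3 P1=NH1
Op 6: best P0=NH3 P1=NH0
Op 7: best P0=NH0 P1=NH0
Op 8: best P0=NH0 P1=NH0
Op 9: best P0=NH0 P1=NH1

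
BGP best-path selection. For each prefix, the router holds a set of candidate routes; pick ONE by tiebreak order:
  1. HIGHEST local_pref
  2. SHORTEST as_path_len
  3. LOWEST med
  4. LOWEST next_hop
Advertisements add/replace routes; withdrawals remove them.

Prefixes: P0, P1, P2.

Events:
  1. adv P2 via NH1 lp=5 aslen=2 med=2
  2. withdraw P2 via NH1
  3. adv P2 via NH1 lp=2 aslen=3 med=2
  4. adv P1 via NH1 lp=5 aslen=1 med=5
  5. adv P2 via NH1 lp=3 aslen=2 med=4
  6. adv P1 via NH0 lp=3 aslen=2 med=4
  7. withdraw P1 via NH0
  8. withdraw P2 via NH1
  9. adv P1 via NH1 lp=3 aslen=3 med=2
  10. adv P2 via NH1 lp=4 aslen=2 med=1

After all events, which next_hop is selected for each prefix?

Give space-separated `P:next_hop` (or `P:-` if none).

Answer: P0:- P1:NH1 P2:NH1

Derivation:
Op 1: best P0=- P1=- P2=NH1
Op 2: best P0=- P1=- P2=-
Op 3: best P0=- P1=- P2=NH1
Op 4: best P0=- P1=NH1 P2=NH1
Op 5: best P0=- P1=NH1 P2=NH1
Op 6: best P0=- P1=NH1 P2=NH1
Op 7: best P0=- P1=NH1 P2=NH1
Op 8: best P0=- P1=NH1 P2=-
Op 9: best P0=- P1=NH1 P2=-
Op 10: best P0=- P1=NH1 P2=NH1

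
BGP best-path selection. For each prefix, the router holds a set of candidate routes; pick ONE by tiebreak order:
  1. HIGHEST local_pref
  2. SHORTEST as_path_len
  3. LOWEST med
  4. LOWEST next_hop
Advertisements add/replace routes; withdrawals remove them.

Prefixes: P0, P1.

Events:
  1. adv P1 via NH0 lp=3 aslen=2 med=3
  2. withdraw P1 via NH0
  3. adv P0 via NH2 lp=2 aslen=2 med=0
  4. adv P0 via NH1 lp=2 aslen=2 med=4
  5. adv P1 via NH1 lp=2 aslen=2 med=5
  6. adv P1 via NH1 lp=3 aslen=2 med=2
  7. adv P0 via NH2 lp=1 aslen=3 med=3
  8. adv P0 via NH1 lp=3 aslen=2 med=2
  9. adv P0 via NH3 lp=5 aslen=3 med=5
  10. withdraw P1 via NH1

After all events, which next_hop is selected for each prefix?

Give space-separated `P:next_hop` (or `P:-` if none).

Answer: P0:NH3 P1:-

Derivation:
Op 1: best P0=- P1=NH0
Op 2: best P0=- P1=-
Op 3: best P0=NH2 P1=-
Op 4: best P0=NH2 P1=-
Op 5: best P0=NH2 P1=NH1
Op 6: best P0=NH2 P1=NH1
Op 7: best P0=NH1 P1=NH1
Op 8: best P0=NH1 P1=NH1
Op 9: best P0=NH3 P1=NH1
Op 10: best P0=NH3 P1=-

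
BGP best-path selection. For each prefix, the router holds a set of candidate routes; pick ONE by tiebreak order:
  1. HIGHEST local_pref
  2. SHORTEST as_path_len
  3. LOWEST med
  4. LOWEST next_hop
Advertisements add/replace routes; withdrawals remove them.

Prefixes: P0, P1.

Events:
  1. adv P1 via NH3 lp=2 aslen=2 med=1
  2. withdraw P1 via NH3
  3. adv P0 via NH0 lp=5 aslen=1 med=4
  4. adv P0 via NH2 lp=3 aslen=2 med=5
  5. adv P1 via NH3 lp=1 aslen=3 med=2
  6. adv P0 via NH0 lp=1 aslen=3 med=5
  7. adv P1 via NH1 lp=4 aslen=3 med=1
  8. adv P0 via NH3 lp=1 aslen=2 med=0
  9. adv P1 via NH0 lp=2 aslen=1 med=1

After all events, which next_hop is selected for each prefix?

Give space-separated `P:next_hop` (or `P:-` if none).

Answer: P0:NH2 P1:NH1

Derivation:
Op 1: best P0=- P1=NH3
Op 2: best P0=- P1=-
Op 3: best P0=NH0 P1=-
Op 4: best P0=NH0 P1=-
Op 5: best P0=NH0 P1=NH3
Op 6: best P0=NH2 P1=NH3
Op 7: best P0=NH2 P1=NH1
Op 8: best P0=NH2 P1=NH1
Op 9: best P0=NH2 P1=NH1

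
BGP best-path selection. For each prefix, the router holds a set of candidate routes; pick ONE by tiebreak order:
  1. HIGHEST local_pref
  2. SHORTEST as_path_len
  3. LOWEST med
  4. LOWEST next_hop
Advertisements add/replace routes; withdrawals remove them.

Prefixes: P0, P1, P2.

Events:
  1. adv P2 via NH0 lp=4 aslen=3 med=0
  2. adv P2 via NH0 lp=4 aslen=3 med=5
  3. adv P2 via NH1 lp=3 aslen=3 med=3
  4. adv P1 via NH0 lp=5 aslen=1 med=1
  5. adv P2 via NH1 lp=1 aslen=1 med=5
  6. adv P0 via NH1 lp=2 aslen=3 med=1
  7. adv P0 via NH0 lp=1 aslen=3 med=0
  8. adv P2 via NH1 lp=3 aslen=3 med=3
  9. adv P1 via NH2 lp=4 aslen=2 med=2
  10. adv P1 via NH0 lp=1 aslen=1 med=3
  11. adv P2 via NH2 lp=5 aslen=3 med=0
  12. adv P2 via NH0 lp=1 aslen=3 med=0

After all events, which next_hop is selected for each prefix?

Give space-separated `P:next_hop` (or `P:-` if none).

Answer: P0:NH1 P1:NH2 P2:NH2

Derivation:
Op 1: best P0=- P1=- P2=NH0
Op 2: best P0=- P1=- P2=NH0
Op 3: best P0=- P1=- P2=NH0
Op 4: best P0=- P1=NH0 P2=NH0
Op 5: best P0=- P1=NH0 P2=NH0
Op 6: best P0=NH1 P1=NH0 P2=NH0
Op 7: best P0=NH1 P1=NH0 P2=NH0
Op 8: best P0=NH1 P1=NH0 P2=NH0
Op 9: best P0=NH1 P1=NH0 P2=NH0
Op 10: best P0=NH1 P1=NH2 P2=NH0
Op 11: best P0=NH1 P1=NH2 P2=NH2
Op 12: best P0=NH1 P1=NH2 P2=NH2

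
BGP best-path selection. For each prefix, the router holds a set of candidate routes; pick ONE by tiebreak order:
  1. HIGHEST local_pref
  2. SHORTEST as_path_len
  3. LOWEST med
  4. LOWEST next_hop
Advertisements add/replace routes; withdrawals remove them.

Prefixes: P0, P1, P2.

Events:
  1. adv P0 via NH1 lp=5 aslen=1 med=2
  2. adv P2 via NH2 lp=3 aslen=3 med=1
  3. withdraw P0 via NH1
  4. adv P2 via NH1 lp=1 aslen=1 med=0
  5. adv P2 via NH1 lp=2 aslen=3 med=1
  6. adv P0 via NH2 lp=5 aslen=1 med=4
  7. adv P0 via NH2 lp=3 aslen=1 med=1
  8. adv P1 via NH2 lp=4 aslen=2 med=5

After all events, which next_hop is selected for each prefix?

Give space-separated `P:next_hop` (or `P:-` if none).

Op 1: best P0=NH1 P1=- P2=-
Op 2: best P0=NH1 P1=- P2=NH2
Op 3: best P0=- P1=- P2=NH2
Op 4: best P0=- P1=- P2=NH2
Op 5: best P0=- P1=- P2=NH2
Op 6: best P0=NH2 P1=- P2=NH2
Op 7: best P0=NH2 P1=- P2=NH2
Op 8: best P0=NH2 P1=NH2 P2=NH2

Answer: P0:NH2 P1:NH2 P2:NH2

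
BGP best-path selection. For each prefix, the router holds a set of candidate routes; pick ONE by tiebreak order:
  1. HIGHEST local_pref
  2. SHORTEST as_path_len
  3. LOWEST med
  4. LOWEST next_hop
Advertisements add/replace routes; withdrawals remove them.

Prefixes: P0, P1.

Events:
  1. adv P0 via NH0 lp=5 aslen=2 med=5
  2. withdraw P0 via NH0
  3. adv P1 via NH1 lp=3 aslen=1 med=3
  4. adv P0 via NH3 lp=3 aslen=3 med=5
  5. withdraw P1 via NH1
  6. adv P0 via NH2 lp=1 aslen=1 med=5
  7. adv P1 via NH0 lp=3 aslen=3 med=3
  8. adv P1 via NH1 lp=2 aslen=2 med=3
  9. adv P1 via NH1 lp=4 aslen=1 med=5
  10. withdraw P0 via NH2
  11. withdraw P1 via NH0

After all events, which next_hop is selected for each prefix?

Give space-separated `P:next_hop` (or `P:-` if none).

Answer: P0:NH3 P1:NH1

Derivation:
Op 1: best P0=NH0 P1=-
Op 2: best P0=- P1=-
Op 3: best P0=- P1=NH1
Op 4: best P0=NH3 P1=NH1
Op 5: best P0=NH3 P1=-
Op 6: best P0=NH3 P1=-
Op 7: best P0=NH3 P1=NH0
Op 8: best P0=NH3 P1=NH0
Op 9: best P0=NH3 P1=NH1
Op 10: best P0=NH3 P1=NH1
Op 11: best P0=NH3 P1=NH1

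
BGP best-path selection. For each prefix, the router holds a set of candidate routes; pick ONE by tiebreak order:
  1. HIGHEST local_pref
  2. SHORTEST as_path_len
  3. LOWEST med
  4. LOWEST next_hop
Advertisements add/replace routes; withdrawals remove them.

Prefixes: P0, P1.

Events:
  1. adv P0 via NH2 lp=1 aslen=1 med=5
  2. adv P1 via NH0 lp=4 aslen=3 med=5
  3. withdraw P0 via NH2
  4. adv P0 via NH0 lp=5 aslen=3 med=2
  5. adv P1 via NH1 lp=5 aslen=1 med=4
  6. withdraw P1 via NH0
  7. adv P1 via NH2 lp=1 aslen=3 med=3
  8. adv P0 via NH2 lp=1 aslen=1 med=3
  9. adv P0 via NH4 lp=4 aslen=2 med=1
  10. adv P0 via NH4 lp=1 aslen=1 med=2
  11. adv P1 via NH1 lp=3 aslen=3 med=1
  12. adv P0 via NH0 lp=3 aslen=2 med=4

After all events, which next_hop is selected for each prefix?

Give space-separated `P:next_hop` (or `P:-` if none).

Op 1: best P0=NH2 P1=-
Op 2: best P0=NH2 P1=NH0
Op 3: best P0=- P1=NH0
Op 4: best P0=NH0 P1=NH0
Op 5: best P0=NH0 P1=NH1
Op 6: best P0=NH0 P1=NH1
Op 7: best P0=NH0 P1=NH1
Op 8: best P0=NH0 P1=NH1
Op 9: best P0=NH0 P1=NH1
Op 10: best P0=NH0 P1=NH1
Op 11: best P0=NH0 P1=NH1
Op 12: best P0=NH0 P1=NH1

Answer: P0:NH0 P1:NH1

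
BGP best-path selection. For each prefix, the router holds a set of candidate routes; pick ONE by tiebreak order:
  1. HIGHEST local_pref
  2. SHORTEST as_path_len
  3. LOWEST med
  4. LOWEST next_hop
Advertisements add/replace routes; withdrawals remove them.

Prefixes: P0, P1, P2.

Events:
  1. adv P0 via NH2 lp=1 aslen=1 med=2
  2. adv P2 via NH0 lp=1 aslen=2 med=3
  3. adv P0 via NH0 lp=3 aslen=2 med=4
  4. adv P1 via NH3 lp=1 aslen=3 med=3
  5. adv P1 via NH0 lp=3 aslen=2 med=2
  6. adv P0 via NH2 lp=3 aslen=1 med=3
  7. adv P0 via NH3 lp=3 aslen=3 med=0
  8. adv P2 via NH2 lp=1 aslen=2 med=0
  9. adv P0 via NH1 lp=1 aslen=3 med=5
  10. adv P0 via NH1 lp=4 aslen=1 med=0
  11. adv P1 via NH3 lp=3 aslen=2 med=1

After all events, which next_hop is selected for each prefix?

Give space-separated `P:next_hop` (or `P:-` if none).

Op 1: best P0=NH2 P1=- P2=-
Op 2: best P0=NH2 P1=- P2=NH0
Op 3: best P0=NH0 P1=- P2=NH0
Op 4: best P0=NH0 P1=NH3 P2=NH0
Op 5: best P0=NH0 P1=NH0 P2=NH0
Op 6: best P0=NH2 P1=NH0 P2=NH0
Op 7: best P0=NH2 P1=NH0 P2=NH0
Op 8: best P0=NH2 P1=NH0 P2=NH2
Op 9: best P0=NH2 P1=NH0 P2=NH2
Op 10: best P0=NH1 P1=NH0 P2=NH2
Op 11: best P0=NH1 P1=NH3 P2=NH2

Answer: P0:NH1 P1:NH3 P2:NH2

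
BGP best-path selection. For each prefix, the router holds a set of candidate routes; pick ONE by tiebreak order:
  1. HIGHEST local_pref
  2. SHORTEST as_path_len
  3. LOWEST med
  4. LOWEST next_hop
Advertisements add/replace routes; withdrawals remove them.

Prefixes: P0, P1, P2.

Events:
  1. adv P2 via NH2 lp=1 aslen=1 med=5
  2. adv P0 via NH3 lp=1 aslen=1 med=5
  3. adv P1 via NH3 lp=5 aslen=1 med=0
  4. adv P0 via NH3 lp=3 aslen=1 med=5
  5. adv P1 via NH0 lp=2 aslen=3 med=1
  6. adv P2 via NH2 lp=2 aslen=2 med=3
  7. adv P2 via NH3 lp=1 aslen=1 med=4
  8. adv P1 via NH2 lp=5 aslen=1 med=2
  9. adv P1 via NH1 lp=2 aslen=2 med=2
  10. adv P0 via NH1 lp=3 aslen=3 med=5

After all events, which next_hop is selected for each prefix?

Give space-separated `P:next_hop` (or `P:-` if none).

Op 1: best P0=- P1=- P2=NH2
Op 2: best P0=NH3 P1=- P2=NH2
Op 3: best P0=NH3 P1=NH3 P2=NH2
Op 4: best P0=NH3 P1=NH3 P2=NH2
Op 5: best P0=NH3 P1=NH3 P2=NH2
Op 6: best P0=NH3 P1=NH3 P2=NH2
Op 7: best P0=NH3 P1=NH3 P2=NH2
Op 8: best P0=NH3 P1=NH3 P2=NH2
Op 9: best P0=NH3 P1=NH3 P2=NH2
Op 10: best P0=NH3 P1=NH3 P2=NH2

Answer: P0:NH3 P1:NH3 P2:NH2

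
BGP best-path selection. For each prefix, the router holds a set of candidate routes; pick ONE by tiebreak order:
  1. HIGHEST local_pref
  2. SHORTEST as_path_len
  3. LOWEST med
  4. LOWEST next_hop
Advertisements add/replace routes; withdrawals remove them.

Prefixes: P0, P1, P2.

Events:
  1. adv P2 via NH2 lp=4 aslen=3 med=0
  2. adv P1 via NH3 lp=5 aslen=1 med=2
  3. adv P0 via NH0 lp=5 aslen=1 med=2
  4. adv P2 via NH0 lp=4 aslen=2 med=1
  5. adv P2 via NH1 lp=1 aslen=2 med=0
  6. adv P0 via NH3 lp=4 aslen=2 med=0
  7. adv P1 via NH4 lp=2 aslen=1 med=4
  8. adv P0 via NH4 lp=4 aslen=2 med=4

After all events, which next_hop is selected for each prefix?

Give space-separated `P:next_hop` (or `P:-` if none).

Op 1: best P0=- P1=- P2=NH2
Op 2: best P0=- P1=NH3 P2=NH2
Op 3: best P0=NH0 P1=NH3 P2=NH2
Op 4: best P0=NH0 P1=NH3 P2=NH0
Op 5: best P0=NH0 P1=NH3 P2=NH0
Op 6: best P0=NH0 P1=NH3 P2=NH0
Op 7: best P0=NH0 P1=NH3 P2=NH0
Op 8: best P0=NH0 P1=NH3 P2=NH0

Answer: P0:NH0 P1:NH3 P2:NH0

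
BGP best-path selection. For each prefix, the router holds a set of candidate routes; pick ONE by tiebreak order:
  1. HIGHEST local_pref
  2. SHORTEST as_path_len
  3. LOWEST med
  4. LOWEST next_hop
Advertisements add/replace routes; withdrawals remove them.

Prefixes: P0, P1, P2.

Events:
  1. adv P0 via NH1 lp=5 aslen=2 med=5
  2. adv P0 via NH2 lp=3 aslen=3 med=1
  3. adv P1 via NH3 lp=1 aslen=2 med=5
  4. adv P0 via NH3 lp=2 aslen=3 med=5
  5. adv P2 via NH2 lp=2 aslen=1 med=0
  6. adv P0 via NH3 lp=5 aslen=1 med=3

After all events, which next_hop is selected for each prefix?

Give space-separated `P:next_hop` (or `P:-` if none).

Answer: P0:NH3 P1:NH3 P2:NH2

Derivation:
Op 1: best P0=NH1 P1=- P2=-
Op 2: best P0=NH1 P1=- P2=-
Op 3: best P0=NH1 P1=NH3 P2=-
Op 4: best P0=NH1 P1=NH3 P2=-
Op 5: best P0=NH1 P1=NH3 P2=NH2
Op 6: best P0=NH3 P1=NH3 P2=NH2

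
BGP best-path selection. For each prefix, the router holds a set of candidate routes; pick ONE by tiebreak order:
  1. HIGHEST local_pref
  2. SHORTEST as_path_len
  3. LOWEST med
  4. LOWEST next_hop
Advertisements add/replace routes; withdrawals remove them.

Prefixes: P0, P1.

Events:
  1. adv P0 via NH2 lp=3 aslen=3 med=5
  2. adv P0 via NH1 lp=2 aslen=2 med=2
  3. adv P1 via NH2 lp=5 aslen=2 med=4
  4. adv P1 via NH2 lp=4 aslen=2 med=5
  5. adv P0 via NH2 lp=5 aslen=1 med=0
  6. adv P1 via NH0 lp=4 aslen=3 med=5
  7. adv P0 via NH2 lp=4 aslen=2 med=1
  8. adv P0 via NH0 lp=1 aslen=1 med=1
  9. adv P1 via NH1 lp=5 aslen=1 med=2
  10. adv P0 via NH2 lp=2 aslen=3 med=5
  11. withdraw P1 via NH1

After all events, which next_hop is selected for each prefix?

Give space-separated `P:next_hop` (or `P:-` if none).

Op 1: best P0=NH2 P1=-
Op 2: best P0=NH2 P1=-
Op 3: best P0=NH2 P1=NH2
Op 4: best P0=NH2 P1=NH2
Op 5: best P0=NH2 P1=NH2
Op 6: best P0=NH2 P1=NH2
Op 7: best P0=NH2 P1=NH2
Op 8: best P0=NH2 P1=NH2
Op 9: best P0=NH2 P1=NH1
Op 10: best P0=NH1 P1=NH1
Op 11: best P0=NH1 P1=NH2

Answer: P0:NH1 P1:NH2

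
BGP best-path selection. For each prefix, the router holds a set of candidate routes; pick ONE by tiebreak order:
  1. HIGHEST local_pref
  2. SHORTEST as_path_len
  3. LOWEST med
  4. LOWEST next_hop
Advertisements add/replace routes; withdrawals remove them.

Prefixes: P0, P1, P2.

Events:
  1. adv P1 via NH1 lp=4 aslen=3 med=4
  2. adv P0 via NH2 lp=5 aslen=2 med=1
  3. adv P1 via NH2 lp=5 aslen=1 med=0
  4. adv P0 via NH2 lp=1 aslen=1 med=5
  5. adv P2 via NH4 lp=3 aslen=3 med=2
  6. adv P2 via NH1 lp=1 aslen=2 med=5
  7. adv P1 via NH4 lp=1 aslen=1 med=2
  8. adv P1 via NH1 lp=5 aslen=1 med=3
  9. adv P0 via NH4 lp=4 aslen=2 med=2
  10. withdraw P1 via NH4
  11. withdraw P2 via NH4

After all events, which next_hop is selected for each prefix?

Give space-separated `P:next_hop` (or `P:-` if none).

Op 1: best P0=- P1=NH1 P2=-
Op 2: best P0=NH2 P1=NH1 P2=-
Op 3: best P0=NH2 P1=NH2 P2=-
Op 4: best P0=NH2 P1=NH2 P2=-
Op 5: best P0=NH2 P1=NH2 P2=NH4
Op 6: best P0=NH2 P1=NH2 P2=NH4
Op 7: best P0=NH2 P1=NH2 P2=NH4
Op 8: best P0=NH2 P1=NH2 P2=NH4
Op 9: best P0=NH4 P1=NH2 P2=NH4
Op 10: best P0=NH4 P1=NH2 P2=NH4
Op 11: best P0=NH4 P1=NH2 P2=NH1

Answer: P0:NH4 P1:NH2 P2:NH1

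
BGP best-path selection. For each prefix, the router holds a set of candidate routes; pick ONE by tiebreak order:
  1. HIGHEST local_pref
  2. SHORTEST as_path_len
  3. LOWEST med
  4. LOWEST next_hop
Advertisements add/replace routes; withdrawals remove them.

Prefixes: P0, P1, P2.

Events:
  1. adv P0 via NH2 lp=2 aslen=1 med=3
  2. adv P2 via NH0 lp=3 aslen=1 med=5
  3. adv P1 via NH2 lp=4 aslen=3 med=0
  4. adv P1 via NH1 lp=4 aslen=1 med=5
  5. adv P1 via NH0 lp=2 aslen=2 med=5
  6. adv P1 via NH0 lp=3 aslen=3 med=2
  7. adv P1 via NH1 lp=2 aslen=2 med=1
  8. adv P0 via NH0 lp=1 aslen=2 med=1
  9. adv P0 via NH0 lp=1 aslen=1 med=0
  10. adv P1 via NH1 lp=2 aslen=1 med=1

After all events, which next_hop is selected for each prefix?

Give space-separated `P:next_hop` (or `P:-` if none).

Answer: P0:NH2 P1:NH2 P2:NH0

Derivation:
Op 1: best P0=NH2 P1=- P2=-
Op 2: best P0=NH2 P1=- P2=NH0
Op 3: best P0=NH2 P1=NH2 P2=NH0
Op 4: best P0=NH2 P1=NH1 P2=NH0
Op 5: best P0=NH2 P1=NH1 P2=NH0
Op 6: best P0=NH2 P1=NH1 P2=NH0
Op 7: best P0=NH2 P1=NH2 P2=NH0
Op 8: best P0=NH2 P1=NH2 P2=NH0
Op 9: best P0=NH2 P1=NH2 P2=NH0
Op 10: best P0=NH2 P1=NH2 P2=NH0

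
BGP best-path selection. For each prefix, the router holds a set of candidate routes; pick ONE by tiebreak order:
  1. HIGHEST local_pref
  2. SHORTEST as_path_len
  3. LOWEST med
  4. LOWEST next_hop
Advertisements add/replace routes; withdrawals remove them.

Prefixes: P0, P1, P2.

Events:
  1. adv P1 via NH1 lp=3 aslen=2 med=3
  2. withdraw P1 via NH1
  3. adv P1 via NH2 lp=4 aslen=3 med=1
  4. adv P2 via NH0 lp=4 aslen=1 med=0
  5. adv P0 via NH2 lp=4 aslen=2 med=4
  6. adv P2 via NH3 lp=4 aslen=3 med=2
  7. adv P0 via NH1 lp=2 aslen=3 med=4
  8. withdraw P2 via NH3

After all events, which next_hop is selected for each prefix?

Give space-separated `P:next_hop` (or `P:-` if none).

Answer: P0:NH2 P1:NH2 P2:NH0

Derivation:
Op 1: best P0=- P1=NH1 P2=-
Op 2: best P0=- P1=- P2=-
Op 3: best P0=- P1=NH2 P2=-
Op 4: best P0=- P1=NH2 P2=NH0
Op 5: best P0=NH2 P1=NH2 P2=NH0
Op 6: best P0=NH2 P1=NH2 P2=NH0
Op 7: best P0=NH2 P1=NH2 P2=NH0
Op 8: best P0=NH2 P1=NH2 P2=NH0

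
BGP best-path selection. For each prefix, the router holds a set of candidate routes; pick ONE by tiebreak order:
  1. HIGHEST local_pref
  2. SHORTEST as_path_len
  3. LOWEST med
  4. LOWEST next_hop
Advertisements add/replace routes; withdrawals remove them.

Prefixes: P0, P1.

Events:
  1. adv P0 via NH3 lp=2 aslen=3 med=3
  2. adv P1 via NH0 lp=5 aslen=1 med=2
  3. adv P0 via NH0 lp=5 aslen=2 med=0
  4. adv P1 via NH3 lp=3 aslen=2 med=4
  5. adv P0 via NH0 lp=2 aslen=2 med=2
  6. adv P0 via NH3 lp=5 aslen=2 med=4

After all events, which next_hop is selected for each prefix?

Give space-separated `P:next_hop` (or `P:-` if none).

Op 1: best P0=NH3 P1=-
Op 2: best P0=NH3 P1=NH0
Op 3: best P0=NH0 P1=NH0
Op 4: best P0=NH0 P1=NH0
Op 5: best P0=NH0 P1=NH0
Op 6: best P0=NH3 P1=NH0

Answer: P0:NH3 P1:NH0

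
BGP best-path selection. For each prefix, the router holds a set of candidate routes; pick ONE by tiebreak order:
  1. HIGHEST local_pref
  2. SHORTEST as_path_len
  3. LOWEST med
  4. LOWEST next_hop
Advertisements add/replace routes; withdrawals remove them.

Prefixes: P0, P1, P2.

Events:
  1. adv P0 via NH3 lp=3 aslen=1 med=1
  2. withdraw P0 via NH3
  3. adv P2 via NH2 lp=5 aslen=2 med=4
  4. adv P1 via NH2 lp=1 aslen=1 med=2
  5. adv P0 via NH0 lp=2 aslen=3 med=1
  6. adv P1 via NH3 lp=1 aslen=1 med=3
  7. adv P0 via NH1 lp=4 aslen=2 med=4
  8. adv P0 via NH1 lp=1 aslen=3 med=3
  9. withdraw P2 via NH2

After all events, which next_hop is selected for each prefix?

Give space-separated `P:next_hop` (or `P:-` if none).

Op 1: best P0=NH3 P1=- P2=-
Op 2: best P0=- P1=- P2=-
Op 3: best P0=- P1=- P2=NH2
Op 4: best P0=- P1=NH2 P2=NH2
Op 5: best P0=NH0 P1=NH2 P2=NH2
Op 6: best P0=NH0 P1=NH2 P2=NH2
Op 7: best P0=NH1 P1=NH2 P2=NH2
Op 8: best P0=NH0 P1=NH2 P2=NH2
Op 9: best P0=NH0 P1=NH2 P2=-

Answer: P0:NH0 P1:NH2 P2:-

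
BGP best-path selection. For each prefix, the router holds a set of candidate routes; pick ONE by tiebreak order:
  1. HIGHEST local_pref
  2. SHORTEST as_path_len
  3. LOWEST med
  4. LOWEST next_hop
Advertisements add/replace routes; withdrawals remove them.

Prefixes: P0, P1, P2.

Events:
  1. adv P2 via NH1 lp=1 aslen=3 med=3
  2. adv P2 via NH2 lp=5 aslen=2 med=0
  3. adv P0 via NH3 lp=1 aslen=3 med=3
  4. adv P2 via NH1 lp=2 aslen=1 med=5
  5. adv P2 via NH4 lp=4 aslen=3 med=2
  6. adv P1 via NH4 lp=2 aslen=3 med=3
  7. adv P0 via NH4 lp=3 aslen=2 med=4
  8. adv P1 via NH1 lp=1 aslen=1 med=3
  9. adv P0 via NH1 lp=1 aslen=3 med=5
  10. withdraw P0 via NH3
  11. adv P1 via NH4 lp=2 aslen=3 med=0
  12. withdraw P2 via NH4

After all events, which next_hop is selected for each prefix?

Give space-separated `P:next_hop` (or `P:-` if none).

Answer: P0:NH4 P1:NH4 P2:NH2

Derivation:
Op 1: best P0=- P1=- P2=NH1
Op 2: best P0=- P1=- P2=NH2
Op 3: best P0=NH3 P1=- P2=NH2
Op 4: best P0=NH3 P1=- P2=NH2
Op 5: best P0=NH3 P1=- P2=NH2
Op 6: best P0=NH3 P1=NH4 P2=NH2
Op 7: best P0=NH4 P1=NH4 P2=NH2
Op 8: best P0=NH4 P1=NH4 P2=NH2
Op 9: best P0=NH4 P1=NH4 P2=NH2
Op 10: best P0=NH4 P1=NH4 P2=NH2
Op 11: best P0=NH4 P1=NH4 P2=NH2
Op 12: best P0=NH4 P1=NH4 P2=NH2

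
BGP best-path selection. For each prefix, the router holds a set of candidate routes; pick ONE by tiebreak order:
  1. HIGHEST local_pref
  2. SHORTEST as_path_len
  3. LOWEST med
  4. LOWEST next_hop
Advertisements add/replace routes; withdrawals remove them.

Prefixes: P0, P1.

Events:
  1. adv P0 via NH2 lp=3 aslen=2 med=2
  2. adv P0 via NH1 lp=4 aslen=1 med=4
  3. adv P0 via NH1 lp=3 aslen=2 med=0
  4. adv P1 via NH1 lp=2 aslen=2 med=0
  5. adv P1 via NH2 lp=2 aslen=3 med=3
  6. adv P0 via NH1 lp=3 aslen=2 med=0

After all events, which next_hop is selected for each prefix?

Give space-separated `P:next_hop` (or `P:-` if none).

Op 1: best P0=NH2 P1=-
Op 2: best P0=NH1 P1=-
Op 3: best P0=NH1 P1=-
Op 4: best P0=NH1 P1=NH1
Op 5: best P0=NH1 P1=NH1
Op 6: best P0=NH1 P1=NH1

Answer: P0:NH1 P1:NH1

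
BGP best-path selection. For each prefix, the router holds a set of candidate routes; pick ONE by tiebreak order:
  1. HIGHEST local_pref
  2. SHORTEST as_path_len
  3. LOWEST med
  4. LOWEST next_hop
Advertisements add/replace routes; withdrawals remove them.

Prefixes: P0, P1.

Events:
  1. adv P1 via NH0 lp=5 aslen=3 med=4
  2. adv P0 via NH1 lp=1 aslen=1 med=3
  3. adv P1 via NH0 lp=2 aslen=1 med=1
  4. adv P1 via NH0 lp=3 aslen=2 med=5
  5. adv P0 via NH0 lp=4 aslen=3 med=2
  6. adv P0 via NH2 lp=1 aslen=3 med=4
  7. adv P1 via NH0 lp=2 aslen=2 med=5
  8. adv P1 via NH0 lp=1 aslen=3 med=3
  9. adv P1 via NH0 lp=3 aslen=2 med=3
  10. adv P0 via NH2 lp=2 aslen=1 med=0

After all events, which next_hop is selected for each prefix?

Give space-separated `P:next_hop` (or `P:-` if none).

Op 1: best P0=- P1=NH0
Op 2: best P0=NH1 P1=NH0
Op 3: best P0=NH1 P1=NH0
Op 4: best P0=NH1 P1=NH0
Op 5: best P0=NH0 P1=NH0
Op 6: best P0=NH0 P1=NH0
Op 7: best P0=NH0 P1=NH0
Op 8: best P0=NH0 P1=NH0
Op 9: best P0=NH0 P1=NH0
Op 10: best P0=NH0 P1=NH0

Answer: P0:NH0 P1:NH0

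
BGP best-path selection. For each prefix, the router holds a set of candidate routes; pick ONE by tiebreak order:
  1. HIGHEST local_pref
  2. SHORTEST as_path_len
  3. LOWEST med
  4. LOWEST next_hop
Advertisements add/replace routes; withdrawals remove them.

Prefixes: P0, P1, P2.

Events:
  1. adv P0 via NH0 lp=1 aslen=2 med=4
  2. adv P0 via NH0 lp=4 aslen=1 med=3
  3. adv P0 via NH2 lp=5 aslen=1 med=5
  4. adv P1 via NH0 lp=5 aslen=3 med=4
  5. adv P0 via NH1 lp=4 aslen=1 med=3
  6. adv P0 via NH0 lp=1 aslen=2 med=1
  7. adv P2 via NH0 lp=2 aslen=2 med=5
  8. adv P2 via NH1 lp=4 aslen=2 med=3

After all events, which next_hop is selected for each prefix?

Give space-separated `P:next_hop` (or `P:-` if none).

Answer: P0:NH2 P1:NH0 P2:NH1

Derivation:
Op 1: best P0=NH0 P1=- P2=-
Op 2: best P0=NH0 P1=- P2=-
Op 3: best P0=NH2 P1=- P2=-
Op 4: best P0=NH2 P1=NH0 P2=-
Op 5: best P0=NH2 P1=NH0 P2=-
Op 6: best P0=NH2 P1=NH0 P2=-
Op 7: best P0=NH2 P1=NH0 P2=NH0
Op 8: best P0=NH2 P1=NH0 P2=NH1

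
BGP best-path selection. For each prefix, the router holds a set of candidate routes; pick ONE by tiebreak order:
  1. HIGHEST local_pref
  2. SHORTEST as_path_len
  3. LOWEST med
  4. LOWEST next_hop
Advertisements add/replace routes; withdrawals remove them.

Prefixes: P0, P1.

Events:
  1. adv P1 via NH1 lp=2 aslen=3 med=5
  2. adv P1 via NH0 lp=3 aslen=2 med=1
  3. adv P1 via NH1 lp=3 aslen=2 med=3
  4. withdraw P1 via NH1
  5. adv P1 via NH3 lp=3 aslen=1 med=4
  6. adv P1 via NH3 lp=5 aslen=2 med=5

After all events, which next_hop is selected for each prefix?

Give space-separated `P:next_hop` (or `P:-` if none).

Answer: P0:- P1:NH3

Derivation:
Op 1: best P0=- P1=NH1
Op 2: best P0=- P1=NH0
Op 3: best P0=- P1=NH0
Op 4: best P0=- P1=NH0
Op 5: best P0=- P1=NH3
Op 6: best P0=- P1=NH3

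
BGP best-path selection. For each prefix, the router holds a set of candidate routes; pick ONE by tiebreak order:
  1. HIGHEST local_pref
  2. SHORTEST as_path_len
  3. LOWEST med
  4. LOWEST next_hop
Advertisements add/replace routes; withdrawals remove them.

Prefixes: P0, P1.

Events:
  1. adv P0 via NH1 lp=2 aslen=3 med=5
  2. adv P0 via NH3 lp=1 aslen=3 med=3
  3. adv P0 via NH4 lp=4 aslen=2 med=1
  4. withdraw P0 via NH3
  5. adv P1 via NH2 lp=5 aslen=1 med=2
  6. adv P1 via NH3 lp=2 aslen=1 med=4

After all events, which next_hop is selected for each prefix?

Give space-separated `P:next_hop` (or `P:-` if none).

Answer: P0:NH4 P1:NH2

Derivation:
Op 1: best P0=NH1 P1=-
Op 2: best P0=NH1 P1=-
Op 3: best P0=NH4 P1=-
Op 4: best P0=NH4 P1=-
Op 5: best P0=NH4 P1=NH2
Op 6: best P0=NH4 P1=NH2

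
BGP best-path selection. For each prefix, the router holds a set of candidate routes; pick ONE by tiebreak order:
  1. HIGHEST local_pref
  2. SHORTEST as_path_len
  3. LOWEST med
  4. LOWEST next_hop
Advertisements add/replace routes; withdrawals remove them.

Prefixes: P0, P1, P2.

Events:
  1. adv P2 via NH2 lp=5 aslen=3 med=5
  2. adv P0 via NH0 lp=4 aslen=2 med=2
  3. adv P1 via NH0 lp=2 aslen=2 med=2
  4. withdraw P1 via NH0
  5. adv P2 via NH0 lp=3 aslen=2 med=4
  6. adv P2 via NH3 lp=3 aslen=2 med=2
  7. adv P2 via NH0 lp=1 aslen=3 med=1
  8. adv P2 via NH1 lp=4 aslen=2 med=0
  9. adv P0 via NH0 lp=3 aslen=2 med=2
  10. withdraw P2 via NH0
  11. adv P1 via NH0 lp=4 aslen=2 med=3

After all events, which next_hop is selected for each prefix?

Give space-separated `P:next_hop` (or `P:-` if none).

Answer: P0:NH0 P1:NH0 P2:NH2

Derivation:
Op 1: best P0=- P1=- P2=NH2
Op 2: best P0=NH0 P1=- P2=NH2
Op 3: best P0=NH0 P1=NH0 P2=NH2
Op 4: best P0=NH0 P1=- P2=NH2
Op 5: best P0=NH0 P1=- P2=NH2
Op 6: best P0=NH0 P1=- P2=NH2
Op 7: best P0=NH0 P1=- P2=NH2
Op 8: best P0=NH0 P1=- P2=NH2
Op 9: best P0=NH0 P1=- P2=NH2
Op 10: best P0=NH0 P1=- P2=NH2
Op 11: best P0=NH0 P1=NH0 P2=NH2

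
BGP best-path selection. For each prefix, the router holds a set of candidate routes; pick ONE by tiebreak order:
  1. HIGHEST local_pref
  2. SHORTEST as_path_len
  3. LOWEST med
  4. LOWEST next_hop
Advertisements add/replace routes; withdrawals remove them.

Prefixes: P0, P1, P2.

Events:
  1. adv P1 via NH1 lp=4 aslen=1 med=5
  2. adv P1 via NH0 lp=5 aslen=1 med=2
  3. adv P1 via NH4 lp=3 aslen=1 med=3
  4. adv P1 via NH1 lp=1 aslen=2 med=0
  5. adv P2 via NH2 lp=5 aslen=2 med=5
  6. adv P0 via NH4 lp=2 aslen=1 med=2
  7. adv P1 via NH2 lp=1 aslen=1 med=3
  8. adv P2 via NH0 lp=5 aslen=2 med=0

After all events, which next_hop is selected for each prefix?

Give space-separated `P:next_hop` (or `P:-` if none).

Op 1: best P0=- P1=NH1 P2=-
Op 2: best P0=- P1=NH0 P2=-
Op 3: best P0=- P1=NH0 P2=-
Op 4: best P0=- P1=NH0 P2=-
Op 5: best P0=- P1=NH0 P2=NH2
Op 6: best P0=NH4 P1=NH0 P2=NH2
Op 7: best P0=NH4 P1=NH0 P2=NH2
Op 8: best P0=NH4 P1=NH0 P2=NH0

Answer: P0:NH4 P1:NH0 P2:NH0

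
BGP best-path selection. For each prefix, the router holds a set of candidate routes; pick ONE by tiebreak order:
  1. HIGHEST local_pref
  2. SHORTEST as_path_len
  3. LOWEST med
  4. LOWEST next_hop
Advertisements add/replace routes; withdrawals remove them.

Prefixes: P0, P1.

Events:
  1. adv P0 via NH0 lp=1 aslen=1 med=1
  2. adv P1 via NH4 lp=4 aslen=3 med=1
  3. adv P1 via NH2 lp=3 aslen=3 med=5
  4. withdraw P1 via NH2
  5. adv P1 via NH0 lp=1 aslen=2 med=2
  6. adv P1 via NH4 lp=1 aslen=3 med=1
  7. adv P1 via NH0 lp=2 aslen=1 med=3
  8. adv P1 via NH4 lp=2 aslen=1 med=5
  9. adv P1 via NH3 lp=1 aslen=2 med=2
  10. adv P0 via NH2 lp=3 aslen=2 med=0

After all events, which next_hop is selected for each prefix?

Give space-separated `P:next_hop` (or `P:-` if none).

Answer: P0:NH2 P1:NH0

Derivation:
Op 1: best P0=NH0 P1=-
Op 2: best P0=NH0 P1=NH4
Op 3: best P0=NH0 P1=NH4
Op 4: best P0=NH0 P1=NH4
Op 5: best P0=NH0 P1=NH4
Op 6: best P0=NH0 P1=NH0
Op 7: best P0=NH0 P1=NH0
Op 8: best P0=NH0 P1=NH0
Op 9: best P0=NH0 P1=NH0
Op 10: best P0=NH2 P1=NH0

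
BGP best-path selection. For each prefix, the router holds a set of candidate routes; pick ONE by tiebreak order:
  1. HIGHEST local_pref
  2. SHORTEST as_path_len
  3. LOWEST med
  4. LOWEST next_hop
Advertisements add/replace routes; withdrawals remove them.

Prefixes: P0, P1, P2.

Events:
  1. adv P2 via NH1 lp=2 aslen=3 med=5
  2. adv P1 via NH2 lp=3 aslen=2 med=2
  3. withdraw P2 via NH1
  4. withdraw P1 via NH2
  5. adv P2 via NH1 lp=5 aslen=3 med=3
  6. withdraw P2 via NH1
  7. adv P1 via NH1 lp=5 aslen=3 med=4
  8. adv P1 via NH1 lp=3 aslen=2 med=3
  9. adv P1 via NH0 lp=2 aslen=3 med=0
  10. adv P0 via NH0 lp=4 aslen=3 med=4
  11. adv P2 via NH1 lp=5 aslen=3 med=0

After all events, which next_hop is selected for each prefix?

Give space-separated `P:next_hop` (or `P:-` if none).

Op 1: best P0=- P1=- P2=NH1
Op 2: best P0=- P1=NH2 P2=NH1
Op 3: best P0=- P1=NH2 P2=-
Op 4: best P0=- P1=- P2=-
Op 5: best P0=- P1=- P2=NH1
Op 6: best P0=- P1=- P2=-
Op 7: best P0=- P1=NH1 P2=-
Op 8: best P0=- P1=NH1 P2=-
Op 9: best P0=- P1=NH1 P2=-
Op 10: best P0=NH0 P1=NH1 P2=-
Op 11: best P0=NH0 P1=NH1 P2=NH1

Answer: P0:NH0 P1:NH1 P2:NH1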